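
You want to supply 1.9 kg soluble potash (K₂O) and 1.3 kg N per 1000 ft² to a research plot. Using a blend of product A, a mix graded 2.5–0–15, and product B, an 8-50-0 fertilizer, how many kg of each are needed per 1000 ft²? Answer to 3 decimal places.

Per-1000 ft² balance (a = product A, b = product B):
K₂O: 0.15·a + 0·b = 1.9
N: 0.025·a + 0.08·b = 1.3
From row1: a = (1.9 − 0·b) / 0.15.
Into row2: 0.025·(1.9 − 0·b)/0.15 + 0.08·b = 1.3 → b = 12.2917, a = 12.6667.

12.667 kg product A, 12.292 kg product B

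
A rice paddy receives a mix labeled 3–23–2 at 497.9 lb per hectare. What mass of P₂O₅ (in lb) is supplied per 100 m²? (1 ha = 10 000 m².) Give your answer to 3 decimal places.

P₂O₅ per hectare = 497.9 × 23% = 114.517 lb.
Convert to per 100 m²: 114.517 × 0.01 = 1.14517 lb.

1.145 lb P₂O₅ per hundred sq m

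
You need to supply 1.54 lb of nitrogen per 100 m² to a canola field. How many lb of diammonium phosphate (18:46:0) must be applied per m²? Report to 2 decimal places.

Product per 100 m² = 1.54 / 18% = 8.55556 lb.
Convert to per m²: 8.55556 × 0.01 = 0.0855556 lb.

0.09 lb of product per sq m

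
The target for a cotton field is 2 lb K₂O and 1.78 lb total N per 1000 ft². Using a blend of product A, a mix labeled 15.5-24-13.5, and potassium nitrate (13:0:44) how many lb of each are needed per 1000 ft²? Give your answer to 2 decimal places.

With a, b = lb per 1000 ft² of product A and potassium nitrate:
K₂O: 0.135·a + 0.44·b = 2
N: 0.155·a + 0.13·b = 1.78
Eliminate a: (row1) − 0.135/0.155·(row2) → 0.326774·b = 0.449677, so b = 1.37611.
Back-substitute: a = (2 − 0.44·1.37611) / 0.135 = 10.3297.

10.33 lb product A, 1.38 lb potassium nitrate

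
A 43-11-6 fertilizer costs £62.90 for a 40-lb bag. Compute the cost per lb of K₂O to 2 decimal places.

£26.21 per lb K₂O

K₂O in bag = 40 × 6% = 2.4 lb.
Cost per lb K₂O = £62.90 / 2.4 = £26.2083.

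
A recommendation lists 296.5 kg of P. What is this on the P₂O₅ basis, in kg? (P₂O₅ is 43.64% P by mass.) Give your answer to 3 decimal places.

P₂O₅ = 296.5 / 0.4364 = 679.4225 kg.

679.423 kg P₂O₅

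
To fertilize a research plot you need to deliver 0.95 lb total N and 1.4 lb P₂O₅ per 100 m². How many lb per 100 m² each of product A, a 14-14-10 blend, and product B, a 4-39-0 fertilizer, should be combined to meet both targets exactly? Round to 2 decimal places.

6.42 lb product A, 1.29 lb product B

With a, b = lb per 100 m² of product A and product B:
N: 0.14·a + 0.04·b = 0.95
P₂O₅: 0.14·a + 0.39·b = 1.4
Eliminate b: (row1) − 0.04/0.39·(row2) → 0.125641·a = 0.80641, so a = 6.41837.
Then b = (1.4 − 0.14·6.41837) / 0.39 = 1.28571.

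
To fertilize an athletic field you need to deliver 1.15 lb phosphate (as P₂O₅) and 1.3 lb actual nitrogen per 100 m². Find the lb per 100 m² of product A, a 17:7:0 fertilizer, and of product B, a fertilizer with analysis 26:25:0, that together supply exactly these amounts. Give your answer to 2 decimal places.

Per-100 m² balance (a = product A, b = product B):
P₂O₅: 0.07·a + 0.25·b = 1.15
N: 0.17·a + 0.26·b = 1.3
Eliminate b: (row1) − 0.25/0.26·(row2) → -0.0934615·a = -0.1, so a = 1.06996.
Then b = (1.3 − 0.17·1.06996) / 0.26 = 4.30041.

1.07 lb product A, 4.30 lb product B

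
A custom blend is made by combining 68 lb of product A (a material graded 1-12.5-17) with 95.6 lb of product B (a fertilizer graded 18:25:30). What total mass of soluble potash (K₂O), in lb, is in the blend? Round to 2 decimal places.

40.24 lb K₂O

K₂O mass = 17%×68 + 30%×95.6 = 40.24 lb.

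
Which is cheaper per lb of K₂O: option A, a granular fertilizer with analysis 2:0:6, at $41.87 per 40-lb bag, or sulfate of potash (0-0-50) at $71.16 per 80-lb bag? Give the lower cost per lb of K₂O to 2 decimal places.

option A: K₂O per bag = 40 × 6% = 2.4 lb; cost = 41.87 / 2.4 = $17.4458/lb K₂O.
sulfate of potash: K₂O per bag = 80 × 50% = 40 lb; cost = 71.16 / 40 = $1.7790/lb K₂O.
sulfate of potash is cheaper.

$1.78 per lb K₂O (sulfate of potash)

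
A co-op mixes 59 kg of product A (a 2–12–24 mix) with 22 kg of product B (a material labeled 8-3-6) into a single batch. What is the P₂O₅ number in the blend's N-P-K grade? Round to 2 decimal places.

Total mass = 59 + 22 = 81 kg.
P₂O₅ mass = 12%×59 + 3%×22 = 7.74 kg.
% P₂O₅ = 7.74 / 81 = 9.55556%.

9.56% P₂O₅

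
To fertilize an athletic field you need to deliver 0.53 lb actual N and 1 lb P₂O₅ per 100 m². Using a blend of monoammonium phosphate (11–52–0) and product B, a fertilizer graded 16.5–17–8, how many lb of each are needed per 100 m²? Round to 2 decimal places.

Per-100 m² balance (a = monoammonium phosphate, b = product B):
N: 0.11·a + 0.165·b = 0.53
P₂O₅: 0.52·a + 0.17·b = 1
Eliminate a: (row1) − 0.11/0.52·(row2) → 0.129038·b = 0.318462, so b = 2.46796.
Back-substitute: a = (0.53 − 0.165·2.46796) / 0.11 = 1.11624.

1.12 lb monoammonium phosphate, 2.47 lb product B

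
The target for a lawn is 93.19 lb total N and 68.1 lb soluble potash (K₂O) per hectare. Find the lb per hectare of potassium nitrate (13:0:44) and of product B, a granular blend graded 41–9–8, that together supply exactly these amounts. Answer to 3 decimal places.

120.387 lb potassium nitrate, 189.121 lb product B

Per-hectare balance (a = potassium nitrate, b = product B):
N: 0.13·a + 0.41·b = 93.19
K₂O: 0.44·a + 0.08·b = 68.1
Eliminate b: (row1) − 0.41/0.08·(row2) → -2.125·a = -255.822, so a = 120.3871.
Then b = (68.1 − 0.44·120.3871) / 0.08 = 189.1212.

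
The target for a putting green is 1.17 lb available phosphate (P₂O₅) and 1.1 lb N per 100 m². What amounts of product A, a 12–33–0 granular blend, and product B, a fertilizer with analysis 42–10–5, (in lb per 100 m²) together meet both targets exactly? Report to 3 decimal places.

3.013 lb product A, 1.758 lb product B

With a, b = lb per 100 m² of product A and product B:
P₂O₅: 0.33·a + 0.1·b = 1.17
N: 0.12·a + 0.42·b = 1.1
Eliminate a: (row1) − 0.33/0.12·(row2) → -1.055·b = -1.855, so b = 1.75829.
Back-substitute: a = (1.17 − 0.1·1.75829) / 0.33 = 3.01264.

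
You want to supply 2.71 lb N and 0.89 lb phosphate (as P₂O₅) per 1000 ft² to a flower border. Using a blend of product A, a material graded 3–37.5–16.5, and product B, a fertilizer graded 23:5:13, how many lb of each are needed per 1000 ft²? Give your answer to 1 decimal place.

0.8 lb product A, 11.7 lb product B

Per-1000 ft² balance (a = product A, b = product B):
N: 0.03·a + 0.23·b = 2.71
P₂O₅: 0.375·a + 0.05·b = 0.89
Solving simultaneously: a = 0.816519, b = 11.6761.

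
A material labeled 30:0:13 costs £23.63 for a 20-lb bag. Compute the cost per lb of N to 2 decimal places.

N in bag = 20 × 30% = 6 lb.
Cost per lb N = £23.63 / 6 = £3.9383.

£3.94 per lb N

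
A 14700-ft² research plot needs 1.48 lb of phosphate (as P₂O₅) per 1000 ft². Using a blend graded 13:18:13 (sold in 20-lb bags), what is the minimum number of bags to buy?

Product per 1000 ft² = 1.48 / 18% = 8.22222 lb.
Total product = 8.22222 × 14700 / 1000 = 120.867 lb.
Bags = ⌈120.867 / 20⌉ = 7.

7 bags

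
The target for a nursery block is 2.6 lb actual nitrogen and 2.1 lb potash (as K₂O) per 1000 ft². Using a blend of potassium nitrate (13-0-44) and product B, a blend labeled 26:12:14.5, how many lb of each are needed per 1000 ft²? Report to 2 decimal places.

With a, b = lb per 1000 ft² of potassium nitrate and product B:
N: 0.13·a + 0.26·b = 2.6
K₂O: 0.44·a + 0.145·b = 2.1
From row1: a = (2.6 − 0.26·b) / 0.13.
Into row2: 0.44·(2.6 − 0.26·b)/0.13 + 0.145·b = 2.1 → b = 9.11565, a = 1.76871.

1.77 lb potassium nitrate, 9.12 lb product B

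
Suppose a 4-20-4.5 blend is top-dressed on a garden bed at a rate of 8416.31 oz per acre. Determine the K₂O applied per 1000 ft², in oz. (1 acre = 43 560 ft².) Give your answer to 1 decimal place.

8.7 oz K₂O per thousand sq ft

K₂O per acre = 8416.31 × 4.5% = 378.734 oz.
Convert to per 1000 ft²: 378.734 × 0.0229568 = 8.69454 oz.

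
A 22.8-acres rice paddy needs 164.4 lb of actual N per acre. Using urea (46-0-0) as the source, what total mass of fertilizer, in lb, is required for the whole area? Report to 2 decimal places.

8148.52 lb

Product per acre = 164.4 / 46% = 357.391 lb.
Total product = 357.391 × 22.8 = 8148.522 lb.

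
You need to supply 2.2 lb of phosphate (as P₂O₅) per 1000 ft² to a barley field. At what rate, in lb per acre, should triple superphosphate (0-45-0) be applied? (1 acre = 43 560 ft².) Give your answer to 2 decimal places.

212.96 lb of product per acre

Product per 1000 ft² = 2.2 / 45% = 4.88889 lb.
Convert to per acre: 4.88889 × 43.56 = 212.96 lb.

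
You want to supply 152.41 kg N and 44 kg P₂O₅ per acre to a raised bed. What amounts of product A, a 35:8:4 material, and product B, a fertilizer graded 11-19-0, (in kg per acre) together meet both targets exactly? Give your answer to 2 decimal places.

Let a = kg of product A, b = kg of product B (per acre).
N: 0.35·a + 0.11·b = 152.41
P₂O₅: 0.08·a + 0.19·b = 44
From row1: a = (152.41 − 0.11·b) / 0.35.
Into row2: 0.08·(152.41 − 0.11·b)/0.35 + 0.19·b = 44 → b = 55.5841, a = 417.988.

417.99 kg product A, 55.58 kg product B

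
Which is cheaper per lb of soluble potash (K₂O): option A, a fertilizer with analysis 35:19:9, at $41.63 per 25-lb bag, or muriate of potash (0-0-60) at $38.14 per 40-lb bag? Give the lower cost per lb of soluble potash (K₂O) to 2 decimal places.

$1.59 per lb K₂O (muriate of potash)

option A: K₂O per bag = 25 × 9% = 2.25 lb; cost = 41.63 / 2.25 = $18.5022/lb K₂O.
muriate of potash: K₂O per bag = 40 × 60% = 24 lb; cost = 38.14 / 24 = $1.5892/lb K₂O.
muriate of potash is cheaper.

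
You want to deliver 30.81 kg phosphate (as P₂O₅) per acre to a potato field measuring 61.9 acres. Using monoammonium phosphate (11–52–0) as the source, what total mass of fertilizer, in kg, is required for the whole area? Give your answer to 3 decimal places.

3667.575 kg

Product per acre = 30.81 / 52% = 59.25 kg.
Total product = 59.25 × 61.9 = 3667.575 kg.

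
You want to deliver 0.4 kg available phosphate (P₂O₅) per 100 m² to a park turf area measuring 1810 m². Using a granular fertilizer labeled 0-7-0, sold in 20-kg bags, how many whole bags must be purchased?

Product per 100 m² = 0.4 / 7% = 5.71429 kg.
Total product = 5.71429 × 1810 / 100 = 103.429 kg.
Bags = ⌈103.429 / 20⌉ = 6.

6 bags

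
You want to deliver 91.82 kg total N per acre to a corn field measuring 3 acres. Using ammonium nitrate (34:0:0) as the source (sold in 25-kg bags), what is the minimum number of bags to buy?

33 bags

Product per acre = 91.82 / 34% = 270.059 kg.
Total product = 270.059 × 3 = 810.176 kg.
Bags = ⌈810.176 / 25⌉ = 33.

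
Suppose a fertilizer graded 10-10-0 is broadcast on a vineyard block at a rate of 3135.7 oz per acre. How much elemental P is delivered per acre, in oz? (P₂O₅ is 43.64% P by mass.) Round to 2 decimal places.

P₂O₅ per acre = 3135.7 × 10% = 313.57 oz.
Elemental P = 313.57 × 0.4364 = 136.842 oz per acre.

136.84 oz P per acre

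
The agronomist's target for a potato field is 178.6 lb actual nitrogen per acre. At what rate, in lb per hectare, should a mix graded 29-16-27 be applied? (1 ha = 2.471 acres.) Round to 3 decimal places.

Product per acre = 178.6 / 29% = 615.862 lb.
Convert to per hectare: 615.862 × 2.471 = 1521.7952 lb.

1521.795 lb of product per hectare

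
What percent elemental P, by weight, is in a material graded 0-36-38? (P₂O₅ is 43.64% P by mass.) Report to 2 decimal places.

15.71% P

%P = 36 × 0.4364 = 15.7104%.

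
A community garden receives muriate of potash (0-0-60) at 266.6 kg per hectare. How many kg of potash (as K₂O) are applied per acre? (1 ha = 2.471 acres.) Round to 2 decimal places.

K₂O per hectare = 266.6 × 60% = 159.96 kg.
Convert to per acre: 159.96 × 0.404694 = 64.7349 kg.

64.73 kg K₂O per acre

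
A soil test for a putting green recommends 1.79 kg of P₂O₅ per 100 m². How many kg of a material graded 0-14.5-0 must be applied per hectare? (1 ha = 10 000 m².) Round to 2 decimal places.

1234.48 kg of product per hectare

Product per 100 m² = 1.79 / 14.5% = 12.3448 kg.
Convert to per hectare: 12.3448 × 100 = 1234.483 kg.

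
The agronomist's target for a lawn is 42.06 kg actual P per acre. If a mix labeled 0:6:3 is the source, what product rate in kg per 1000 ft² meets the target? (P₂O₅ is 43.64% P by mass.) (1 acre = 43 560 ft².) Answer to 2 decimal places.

36.88 kg of product per thousand sq ft

As P₂O₅: 42.06 / 0.4364 = 96.3795 kg per acre.
Product per acre = 96.3795 / 6% = 1606.32 kg.
Convert to per 1000 ft²: 1606.32 × 0.0229568 = 36.8761 kg.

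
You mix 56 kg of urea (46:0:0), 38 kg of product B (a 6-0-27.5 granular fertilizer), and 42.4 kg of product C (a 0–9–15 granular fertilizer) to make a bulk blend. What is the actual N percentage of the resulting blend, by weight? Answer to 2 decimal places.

Total mass = 56 + 38 + 42.4 = 136.4 kg.
N mass = 46%×56 + 6%×38 + 0%×42.4 = 28.04 kg.
% N = 28.04 / 136.4 = 20.5572%.

20.56% N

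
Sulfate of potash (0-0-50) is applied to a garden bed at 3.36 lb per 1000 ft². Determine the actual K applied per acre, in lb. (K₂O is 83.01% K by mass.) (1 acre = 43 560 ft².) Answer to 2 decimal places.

K₂O per 1000 ft² = 3.36 × 50% = 1.68 lb.
Elemental K = 1.68 × 0.8301 = 1.39457 lb per 1000 ft².
Convert to per acre: 1.39457 × 43.56 = 60.7474 lb.

60.75 lb K per acre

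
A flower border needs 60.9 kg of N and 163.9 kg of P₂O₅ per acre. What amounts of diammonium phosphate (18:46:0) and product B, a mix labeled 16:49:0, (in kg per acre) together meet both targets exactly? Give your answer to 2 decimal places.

247.74 kg diammonium phosphate, 101.92 kg product B

Per-acre balance (a = diammonium phosphate, b = product B):
N: 0.18·a + 0.16·b = 60.9
P₂O₅: 0.46·a + 0.49·b = 163.9
Eliminate b: (row1) − 0.16/0.49·(row2) → 0.0297959·a = 7.38163, so a = 247.7397.
Then b = (163.9 − 0.46·247.7397) / 0.49 = 101.918.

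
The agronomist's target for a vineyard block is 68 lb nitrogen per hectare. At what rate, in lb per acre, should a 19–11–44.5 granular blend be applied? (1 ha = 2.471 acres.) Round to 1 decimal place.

Product per hectare = 68 / 19% = 357.895 lb.
Convert to per acre: 357.895 × 0.404694 = 144.838 lb.

144.8 lb of product per acre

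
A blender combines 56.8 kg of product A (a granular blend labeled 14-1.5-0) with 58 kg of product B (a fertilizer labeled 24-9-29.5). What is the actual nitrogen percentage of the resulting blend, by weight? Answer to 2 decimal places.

19.05% N

Total mass = 56.8 + 58 = 114.8 kg.
N mass = 14%×56.8 + 24%×58 = 21.872 kg.
% N = 21.872 / 114.8 = 19.0523%.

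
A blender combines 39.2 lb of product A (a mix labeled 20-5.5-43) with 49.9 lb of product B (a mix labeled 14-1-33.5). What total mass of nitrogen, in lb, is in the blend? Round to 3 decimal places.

14.826 lb N

N mass = 20%×39.2 + 14%×49.9 = 14.826 lb.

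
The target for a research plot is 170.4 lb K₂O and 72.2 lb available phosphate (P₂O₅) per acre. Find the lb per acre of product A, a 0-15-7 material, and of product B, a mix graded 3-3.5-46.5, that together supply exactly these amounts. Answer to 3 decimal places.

410.238 lb product A, 304.695 lb product B

Per-acre balance (a = product A, b = product B):
K₂O: 0.07·a + 0.465·b = 170.4
P₂O₅: 0.15·a + 0.035·b = 72.2
Eliminate b: (row1) − 0.465/0.035·(row2) → -1.92286·a = -788.829, so a = 410.2377.
Then b = (72.2 − 0.15·410.2377) / 0.035 = 304.6954.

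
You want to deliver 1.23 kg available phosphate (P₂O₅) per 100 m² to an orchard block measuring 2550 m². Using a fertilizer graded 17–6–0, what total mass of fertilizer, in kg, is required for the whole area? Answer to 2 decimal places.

522.75 kg

Product per 100 m² = 1.23 / 6% = 20.5 kg.
Total product = 20.5 × 2550 / 100 = 522.75 kg.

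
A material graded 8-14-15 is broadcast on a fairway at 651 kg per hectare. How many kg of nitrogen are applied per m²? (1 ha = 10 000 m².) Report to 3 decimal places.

0.005 kg N per sq m

nitrogen per hectare = 651 × 8% = 52.08 kg.
Convert to per m²: 52.08 × 0.0001 = 0.005208 kg.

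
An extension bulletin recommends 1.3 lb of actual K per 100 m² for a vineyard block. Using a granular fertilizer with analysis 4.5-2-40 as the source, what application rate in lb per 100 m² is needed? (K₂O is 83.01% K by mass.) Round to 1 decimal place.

3.9 lb of product per hundred sq m

As K₂O: 1.3 / 0.8301 = 1.56608 lb per 100 m².
Product per 100 m² = 1.56608 / 40% = 3.91519 lb.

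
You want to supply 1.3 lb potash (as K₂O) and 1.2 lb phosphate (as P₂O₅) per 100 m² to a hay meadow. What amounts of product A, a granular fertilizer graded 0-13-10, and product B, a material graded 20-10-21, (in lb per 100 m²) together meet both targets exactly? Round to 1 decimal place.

7.1 lb product A, 2.8 lb product B

Let a = lb of product A, b = lb of product B (per 100 m²).
K₂O: 0.1·a + 0.21·b = 1.3
P₂O₅: 0.13·a + 0.1·b = 1.2
From row1: a = (1.3 − 0.21·b) / 0.1.
Into row2: 0.13·(1.3 − 0.21·b)/0.1 + 0.1·b = 1.2 → b = 2.83237, a = 7.05202.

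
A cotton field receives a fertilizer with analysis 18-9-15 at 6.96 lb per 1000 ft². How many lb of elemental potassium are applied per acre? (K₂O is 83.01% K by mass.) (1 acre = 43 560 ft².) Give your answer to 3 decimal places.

37.750 lb K per acre

K₂O per 1000 ft² = 6.96 × 15% = 1.044 lb.
Elemental K = 1.044 × 0.8301 = 0.866624 lb per 1000 ft².
Convert to per acre: 0.866624 × 43.56 = 37.7502 lb.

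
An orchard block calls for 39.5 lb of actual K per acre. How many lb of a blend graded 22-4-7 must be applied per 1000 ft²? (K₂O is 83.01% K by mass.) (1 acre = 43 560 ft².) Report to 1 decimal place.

15.6 lb of product per thousand sq ft

As K₂O: 39.5 / 0.8301 = 47.5846 lb per acre.
Product per acre = 47.5846 / 7% = 679.78 lb.
Convert to per 1000 ft²: 679.78 × 0.0229568 = 15.6056 lb.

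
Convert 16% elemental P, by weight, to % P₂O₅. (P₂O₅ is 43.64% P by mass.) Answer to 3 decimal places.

36.664% P₂O₅

%P₂O₅ = 16 / 0.4364 = 36.6636%.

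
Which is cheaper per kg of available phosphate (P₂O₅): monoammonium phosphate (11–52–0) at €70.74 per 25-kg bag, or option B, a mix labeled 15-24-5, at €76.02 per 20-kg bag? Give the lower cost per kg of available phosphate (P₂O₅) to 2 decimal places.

€5.44 per kg P₂O₅ (monoammonium phosphate)

monoammonium phosphate: P₂O₅ per bag = 25 × 52% = 13 kg; cost = 70.74 / 13 = €5.4415/kg P₂O₅.
option B: P₂O₅ per bag = 20 × 24% = 4.8 kg; cost = 76.02 / 4.8 = €15.8375/kg P₂O₅.
monoammonium phosphate is cheaper.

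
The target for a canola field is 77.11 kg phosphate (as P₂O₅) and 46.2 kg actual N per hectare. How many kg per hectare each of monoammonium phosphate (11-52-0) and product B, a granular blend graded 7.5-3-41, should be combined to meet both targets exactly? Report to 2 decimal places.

123.17 kg monoammonium phosphate, 435.35 kg product B

Let a = kg of monoammonium phosphate, b = kg of product B (per hectare).
P₂O₅: 0.52·a + 0.03·b = 77.11
N: 0.11·a + 0.075·b = 46.2
Solving simultaneously: a = 123.172, b = 435.347.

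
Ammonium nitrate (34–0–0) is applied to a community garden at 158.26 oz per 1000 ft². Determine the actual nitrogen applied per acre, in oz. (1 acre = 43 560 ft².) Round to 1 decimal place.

2343.9 oz N per acre

nitrogen per 1000 ft² = 158.26 × 34% = 53.8084 oz.
Convert to per acre: 53.8084 × 43.56 = 2343.89 oz.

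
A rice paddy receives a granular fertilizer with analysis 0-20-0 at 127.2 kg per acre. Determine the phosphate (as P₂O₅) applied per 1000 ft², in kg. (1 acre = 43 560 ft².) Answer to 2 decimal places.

P₂O₅ per acre = 127.2 × 20% = 25.44 kg.
Convert to per 1000 ft²: 25.44 × 0.0229568 = 0.584022 kg.

0.58 kg P₂O₅ per thousand sq ft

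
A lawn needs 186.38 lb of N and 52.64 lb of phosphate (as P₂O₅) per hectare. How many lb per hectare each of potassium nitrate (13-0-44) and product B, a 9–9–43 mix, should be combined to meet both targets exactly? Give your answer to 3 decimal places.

1028.769 lb potassium nitrate, 584.889 lb product B

Per-hectare balance (a = potassium nitrate, b = product B):
N: 0.13·a + 0.09·b = 186.38
P₂O₅: 0·a + 0.09·b = 52.64
Solving simultaneously: a = 1028.7692, b = 584.8889.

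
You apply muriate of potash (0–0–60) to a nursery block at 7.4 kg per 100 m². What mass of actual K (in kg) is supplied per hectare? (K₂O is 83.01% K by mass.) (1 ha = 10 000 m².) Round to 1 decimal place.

K₂O per 100 m² = 7.4 × 60% = 4.44 kg.
Elemental K = 4.44 × 0.8301 = 3.68564 kg per 100 m².
Convert to per hectare: 3.68564 × 100 = 368.564 kg.

368.6 kg K per hectare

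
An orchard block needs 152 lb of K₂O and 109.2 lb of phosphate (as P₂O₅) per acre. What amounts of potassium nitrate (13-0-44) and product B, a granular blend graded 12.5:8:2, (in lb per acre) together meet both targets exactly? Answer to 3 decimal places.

283.409 lb potassium nitrate, 1365.000 lb product B

Per-acre balance (a = potassium nitrate, b = product B):
K₂O: 0.44·a + 0.02·b = 152
P₂O₅: 0·a + 0.08·b = 109.2
Solving simultaneously: a = 283.4091, b = 1365.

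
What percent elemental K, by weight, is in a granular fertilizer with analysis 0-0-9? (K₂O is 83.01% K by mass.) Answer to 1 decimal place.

%K = 9 × 0.8301 = 7.4709%.

7.5% K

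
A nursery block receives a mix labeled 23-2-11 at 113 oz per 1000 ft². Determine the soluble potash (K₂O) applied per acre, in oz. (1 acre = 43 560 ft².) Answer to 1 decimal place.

K₂O per 1000 ft² = 113 × 11% = 12.43 oz.
Convert to per acre: 12.43 × 43.56 = 541.451 oz.

541.5 oz K₂O per acre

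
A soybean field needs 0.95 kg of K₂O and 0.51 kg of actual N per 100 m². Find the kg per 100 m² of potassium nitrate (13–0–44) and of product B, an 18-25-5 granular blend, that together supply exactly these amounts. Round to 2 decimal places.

2.00 kg potassium nitrate, 1.39 kg product B

Let a = kg of potassium nitrate, b = kg of product B (per 100 m²).
K₂O: 0.44·a + 0.05·b = 0.95
N: 0.13·a + 0.18·b = 0.51
Solving simultaneously: a = 2.00138, b = 1.3879.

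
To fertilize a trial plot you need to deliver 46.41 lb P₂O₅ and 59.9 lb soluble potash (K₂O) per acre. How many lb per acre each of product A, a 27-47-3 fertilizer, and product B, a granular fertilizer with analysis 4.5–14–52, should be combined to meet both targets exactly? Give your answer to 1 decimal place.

Let a = lb of product A, b = lb of product B (per acre).
P₂O₅: 0.47·a + 0.14·b = 46.41
K₂O: 0.03·a + 0.52·b = 59.9
Solving simultaneously: a = 65.5587, b = 111.41.

65.6 lb product A, 111.4 lb product B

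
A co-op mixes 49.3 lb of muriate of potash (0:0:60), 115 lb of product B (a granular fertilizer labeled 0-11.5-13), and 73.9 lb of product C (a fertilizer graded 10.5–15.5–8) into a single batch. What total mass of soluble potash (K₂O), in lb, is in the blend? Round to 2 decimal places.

50.44 lb K₂O

K₂O mass = 60%×49.3 + 13%×115 + 8%×73.9 = 50.442 lb.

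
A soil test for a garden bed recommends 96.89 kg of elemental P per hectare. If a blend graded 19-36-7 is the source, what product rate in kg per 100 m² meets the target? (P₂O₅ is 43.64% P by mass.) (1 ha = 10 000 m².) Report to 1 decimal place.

6.2 kg of product per hundred sq m

As P₂O₅: 96.89 / 0.4364 = 222.021 kg per hectare.
Product per hectare = 222.021 / 36% = 616.725 kg.
Convert to per 100 m²: 616.725 × 0.01 = 6.16725 kg.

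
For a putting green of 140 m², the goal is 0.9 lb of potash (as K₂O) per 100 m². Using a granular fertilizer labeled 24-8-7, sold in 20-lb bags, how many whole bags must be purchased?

1 bags

Product per 100 m² = 0.9 / 7% = 12.8571 lb.
Total product = 12.8571 × 140 / 100 = 18 lb.
Bags = ⌈18 / 20⌉ = 1.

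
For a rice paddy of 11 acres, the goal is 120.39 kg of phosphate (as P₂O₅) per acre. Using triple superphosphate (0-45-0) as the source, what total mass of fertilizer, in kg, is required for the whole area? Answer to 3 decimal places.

Product per acre = 120.39 / 45% = 267.533 kg.
Total product = 267.533 × 11 = 2942.8667 kg.

2942.867 kg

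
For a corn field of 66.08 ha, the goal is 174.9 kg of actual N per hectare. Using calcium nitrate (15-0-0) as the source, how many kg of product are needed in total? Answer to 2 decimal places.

77049.28 kg

Product per hectare = 174.9 / 15% = 1166 kg.
Total product = 1166 × 66.08 = 77049.28 kg.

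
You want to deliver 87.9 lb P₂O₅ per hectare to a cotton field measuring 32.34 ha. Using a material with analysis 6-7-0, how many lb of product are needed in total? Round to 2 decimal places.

40609.80 lb

Product per hectare = 87.9 / 7% = 1255.71 lb.
Total product = 1255.71 × 32.34 = 40609.8 lb.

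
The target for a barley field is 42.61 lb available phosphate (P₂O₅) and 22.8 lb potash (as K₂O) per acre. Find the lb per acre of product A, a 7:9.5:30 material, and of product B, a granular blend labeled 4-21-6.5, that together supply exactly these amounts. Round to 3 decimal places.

35.519 lb product A, 186.837 lb product B

Per-acre balance (a = product A, b = product B):
P₂O₅: 0.095·a + 0.21·b = 42.61
K₂O: 0.3·a + 0.065·b = 22.8
Eliminate a: (row1) − 0.095/0.3·(row2) → 0.189417·b = 35.39, so b = 186.8368.
Back-substitute: a = (42.61 − 0.21·186.8368) / 0.095 = 35.5187.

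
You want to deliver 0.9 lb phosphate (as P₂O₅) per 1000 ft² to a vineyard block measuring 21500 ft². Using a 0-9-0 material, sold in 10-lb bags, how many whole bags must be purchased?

22 bags

Product per 1000 ft² = 0.9 / 9% = 10 lb.
Total product = 10 × 21500 / 1000 = 215 lb.
Bags = ⌈215 / 10⌉ = 22.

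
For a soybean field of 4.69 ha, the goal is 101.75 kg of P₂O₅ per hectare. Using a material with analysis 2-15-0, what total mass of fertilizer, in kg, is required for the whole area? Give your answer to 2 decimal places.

3181.38 kg

Product per hectare = 101.75 / 15% = 678.333 kg.
Total product = 678.333 × 4.69 = 3181.383 kg.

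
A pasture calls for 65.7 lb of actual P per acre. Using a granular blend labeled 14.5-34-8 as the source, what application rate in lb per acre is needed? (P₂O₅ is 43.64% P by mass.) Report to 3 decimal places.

As P₂O₅: 65.7 / 0.4364 = 150.55 lb per acre.
Product per acre = 150.55 / 34% = 442.79398 lb.

442.794 lb of product per acre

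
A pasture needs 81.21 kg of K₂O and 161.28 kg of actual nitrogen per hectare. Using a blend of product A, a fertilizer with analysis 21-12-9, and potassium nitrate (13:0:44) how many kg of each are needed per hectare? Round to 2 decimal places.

748.52 kg product A, 31.46 kg potassium nitrate

Let a = kg of product A, b = kg of potassium nitrate (per hectare).
K₂O: 0.09·a + 0.44·b = 81.21
N: 0.21·a + 0.13·b = 161.28
Eliminate b: (row1) − 0.44/0.13·(row2) → -0.620769·a = -464.661, so a = 748.524.
Then b = (161.28 − 0.21·748.524) / 0.13 = 31.461.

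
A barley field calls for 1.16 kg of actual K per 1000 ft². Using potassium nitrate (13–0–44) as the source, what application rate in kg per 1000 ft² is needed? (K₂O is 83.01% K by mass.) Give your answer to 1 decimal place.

As K₂O: 1.16 / 0.8301 = 1.39742 kg per 1000 ft².
Product per 1000 ft² = 1.39742 / 44% = 3.17596 kg.

3.2 kg of product per thousand sq ft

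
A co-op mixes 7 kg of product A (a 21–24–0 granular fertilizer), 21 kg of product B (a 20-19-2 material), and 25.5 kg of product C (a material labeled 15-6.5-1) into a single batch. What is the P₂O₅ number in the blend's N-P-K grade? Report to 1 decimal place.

13.7% P₂O₅

Total mass = 7 + 21 + 25.5 = 53.5 kg.
P₂O₅ mass = 24%×7 + 19%×21 + 6.5%×25.5 = 7.3275 kg.
% P₂O₅ = 7.3275 / 53.5 = 13.6963%.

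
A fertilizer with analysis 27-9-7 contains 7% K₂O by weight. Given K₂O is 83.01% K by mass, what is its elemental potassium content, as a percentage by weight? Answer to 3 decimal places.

%K = 7 × 0.8301 = 5.8107%.

5.811% K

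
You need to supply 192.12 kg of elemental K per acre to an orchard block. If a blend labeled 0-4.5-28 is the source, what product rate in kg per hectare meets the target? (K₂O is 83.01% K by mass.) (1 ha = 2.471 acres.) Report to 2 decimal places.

2042.48 kg of product per hectare

As K₂O: 192.12 / 0.8301 = 231.442 kg per acre.
Product per acre = 231.442 / 28% = 826.579 kg.
Convert to per hectare: 826.579 × 2.471 = 2042.476 kg.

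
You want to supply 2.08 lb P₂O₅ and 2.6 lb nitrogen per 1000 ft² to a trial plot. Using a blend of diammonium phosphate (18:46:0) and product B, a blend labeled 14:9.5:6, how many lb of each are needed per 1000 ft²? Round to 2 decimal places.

With a, b = lb per 1000 ft² of diammonium phosphate and product B:
P₂O₅: 0.46·a + 0.095·b = 2.08
N: 0.18·a + 0.14·b = 2.6
Eliminate b: (row1) − 0.095/0.14·(row2) → 0.337857·a = 0.315714, so a = 0.934461.
Then b = (2.6 − 0.18·0.934461) / 0.14 = 17.36998.

0.93 lb diammonium phosphate, 17.37 lb product B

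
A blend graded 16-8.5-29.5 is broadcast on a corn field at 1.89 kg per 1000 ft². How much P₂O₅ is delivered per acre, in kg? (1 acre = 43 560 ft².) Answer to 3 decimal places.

6.998 kg P₂O₅ per acre

P₂O₅ per 1000 ft² = 1.89 × 8.5% = 0.16065 kg.
Convert to per acre: 0.16065 × 43.56 = 6.99791 kg.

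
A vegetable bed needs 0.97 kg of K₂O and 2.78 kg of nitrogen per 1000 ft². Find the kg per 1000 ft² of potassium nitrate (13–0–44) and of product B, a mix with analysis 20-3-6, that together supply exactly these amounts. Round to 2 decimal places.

0.34 kg potassium nitrate, 13.68 kg product B

Per-1000 ft² balance (a = potassium nitrate, b = product B):
K₂O: 0.44·a + 0.06·b = 0.97
N: 0.13·a + 0.2·b = 2.78
From row1: a = (0.97 − 0.06·b) / 0.44.
Into row2: 0.13·(0.97 − 0.06·b)/0.44 + 0.2·b = 2.78 → b = 13.6796, a = 0.339152.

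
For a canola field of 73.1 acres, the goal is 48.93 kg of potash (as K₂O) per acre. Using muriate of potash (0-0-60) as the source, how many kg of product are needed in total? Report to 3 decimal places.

Product per acre = 48.93 / 60% = 81.55 kg.
Total product = 81.55 × 73.1 = 5961.305 kg.

5961.305 kg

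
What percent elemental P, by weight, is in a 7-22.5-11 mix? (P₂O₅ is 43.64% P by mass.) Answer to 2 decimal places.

%P = 22.5 × 0.4364 = 9.819%.

9.82% P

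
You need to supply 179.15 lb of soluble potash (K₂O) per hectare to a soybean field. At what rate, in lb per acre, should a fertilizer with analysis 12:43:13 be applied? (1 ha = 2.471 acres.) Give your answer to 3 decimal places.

Product per hectare = 179.15 / 13% = 1378.08 lb.
Convert to per acre: 1378.08 × 0.404694 = 557.7001 lb.

557.700 lb of product per acre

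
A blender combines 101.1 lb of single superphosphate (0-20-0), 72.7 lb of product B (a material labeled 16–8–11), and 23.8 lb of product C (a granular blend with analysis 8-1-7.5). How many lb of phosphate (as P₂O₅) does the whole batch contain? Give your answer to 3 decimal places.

P₂O₅ mass = 20%×101.1 + 8%×72.7 + 1%×23.8 = 26.274 lb.

26.274 lb P₂O₅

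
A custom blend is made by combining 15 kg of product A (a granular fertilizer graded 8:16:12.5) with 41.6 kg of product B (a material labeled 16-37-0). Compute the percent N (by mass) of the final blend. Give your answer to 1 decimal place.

13.9% N

Total mass = 15 + 41.6 = 56.6 kg.
N mass = 8%×15 + 16%×41.6 = 7.856 kg.
% N = 7.856 / 56.6 = 13.8799%.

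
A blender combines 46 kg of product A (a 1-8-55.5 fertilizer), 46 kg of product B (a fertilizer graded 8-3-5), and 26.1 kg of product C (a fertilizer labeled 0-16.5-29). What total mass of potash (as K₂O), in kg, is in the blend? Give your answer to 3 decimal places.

K₂O mass = 55.5%×46 + 5%×46 + 29%×26.1 = 35.399 kg.

35.399 kg K₂O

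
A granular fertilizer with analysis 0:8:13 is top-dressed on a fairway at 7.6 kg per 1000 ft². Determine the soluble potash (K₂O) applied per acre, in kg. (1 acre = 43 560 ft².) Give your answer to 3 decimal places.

43.037 kg K₂O per acre

K₂O per 1000 ft² = 7.6 × 13% = 0.988 kg.
Convert to per acre: 0.988 × 43.56 = 43.0373 kg.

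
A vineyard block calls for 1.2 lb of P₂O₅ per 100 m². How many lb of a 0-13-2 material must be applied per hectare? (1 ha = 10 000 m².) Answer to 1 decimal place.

923.1 lb of product per hectare

Product per 100 m² = 1.2 / 13% = 9.23077 lb.
Convert to per hectare: 9.23077 × 100 = 923.077 lb.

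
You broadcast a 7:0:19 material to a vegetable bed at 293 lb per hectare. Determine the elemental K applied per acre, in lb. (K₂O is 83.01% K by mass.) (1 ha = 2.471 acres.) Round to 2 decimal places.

K₂O per hectare = 293 × 19% = 55.67 lb.
Elemental K = 55.67 × 0.8301 = 46.2117 lb per hectare.
Convert to per acre: 46.2117 × 0.404694 = 18.7016 lb.

18.70 lb K per acre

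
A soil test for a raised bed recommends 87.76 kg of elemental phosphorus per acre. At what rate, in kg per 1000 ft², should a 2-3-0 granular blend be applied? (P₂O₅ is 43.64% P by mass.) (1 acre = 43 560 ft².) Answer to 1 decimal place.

As P₂O₅: 87.76 / 0.4364 = 201.1 kg per acre.
Product per acre = 201.1 / 3% = 6703.33 kg.
Convert to per 1000 ft²: 6703.33 × 0.0229568 = 153.887 kg.

153.9 kg of product per thousand sq ft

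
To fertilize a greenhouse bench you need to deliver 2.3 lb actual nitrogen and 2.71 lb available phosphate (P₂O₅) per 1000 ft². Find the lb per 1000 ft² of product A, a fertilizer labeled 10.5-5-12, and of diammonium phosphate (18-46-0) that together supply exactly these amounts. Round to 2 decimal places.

With a, b = lb per 1000 ft² of product A and diammonium phosphate:
N: 0.105·a + 0.18·b = 2.3
P₂O₅: 0.05·a + 0.46·b = 2.71
Eliminate a: (row1) − 0.105/0.05·(row2) → -0.786·b = -3.391, so b = 4.31425.
Back-substitute: a = (2.3 − 0.18·4.31425) / 0.105 = 14.5089.

14.51 lb product A, 4.31 lb diammonium phosphate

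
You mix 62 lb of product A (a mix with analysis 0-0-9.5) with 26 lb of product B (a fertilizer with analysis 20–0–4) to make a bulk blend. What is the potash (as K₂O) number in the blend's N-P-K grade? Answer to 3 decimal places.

7.875% K₂O

Total mass = 62 + 26 = 88 lb.
K₂O mass = 9.5%×62 + 4%×26 = 6.93 lb.
% K₂O = 6.93 / 88 = 7.875%.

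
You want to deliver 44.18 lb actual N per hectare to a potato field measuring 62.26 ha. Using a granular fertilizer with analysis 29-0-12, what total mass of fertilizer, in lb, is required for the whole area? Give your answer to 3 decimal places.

Product per hectare = 44.18 / 29% = 152.345 lb.
Total product = 152.345 × 62.26 = 9484.98897 lb.

9484.989 lb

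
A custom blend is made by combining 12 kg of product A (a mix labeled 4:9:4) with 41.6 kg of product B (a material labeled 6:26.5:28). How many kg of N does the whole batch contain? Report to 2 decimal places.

2.98 kg N

N mass = 4%×12 + 6%×41.6 = 2.976 kg.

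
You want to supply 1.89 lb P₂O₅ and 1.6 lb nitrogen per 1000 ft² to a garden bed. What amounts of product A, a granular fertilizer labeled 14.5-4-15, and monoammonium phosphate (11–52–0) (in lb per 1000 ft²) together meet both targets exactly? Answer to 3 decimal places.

With a, b = lb per 1000 ft² of product A and monoammonium phosphate:
P₂O₅: 0.04·a + 0.52·b = 1.89
N: 0.145·a + 0.11·b = 1.6
Eliminate a: (row1) − 0.04/0.145·(row2) → 0.489655·b = 1.44862, so b = 2.95845.
Back-substitute: a = (1.89 − 0.52·2.95845) / 0.04 = 8.79014.

8.790 lb product A, 2.958 lb monoammonium phosphate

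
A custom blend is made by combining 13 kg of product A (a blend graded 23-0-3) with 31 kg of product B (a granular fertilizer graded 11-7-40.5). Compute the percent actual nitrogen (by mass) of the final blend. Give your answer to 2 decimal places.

14.55% N

Total mass = 13 + 31 = 44 kg.
N mass = 23%×13 + 11%×31 = 6.4 kg.
% N = 6.4 / 44 = 14.5455%.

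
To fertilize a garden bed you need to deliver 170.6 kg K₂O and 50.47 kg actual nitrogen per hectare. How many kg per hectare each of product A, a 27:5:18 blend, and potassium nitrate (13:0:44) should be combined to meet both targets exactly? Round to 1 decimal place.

0.3 kg product A, 387.6 kg potassium nitrate

With a, b = kg per hectare of product A and potassium nitrate:
K₂O: 0.18·a + 0.44·b = 170.6
N: 0.27·a + 0.13·b = 50.47
Eliminate a: (row1) − 0.18/0.27·(row2) → 0.353333·b = 136.953, so b = 387.604.
Back-substitute: a = (170.6 − 0.44·387.604) / 0.18 = 0.301887.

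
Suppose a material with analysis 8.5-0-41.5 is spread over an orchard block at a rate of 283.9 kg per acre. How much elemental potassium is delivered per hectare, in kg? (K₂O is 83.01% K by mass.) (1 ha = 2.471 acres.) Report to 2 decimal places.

K₂O per acre = 283.9 × 41.5% = 117.818 kg.
Elemental K = 117.818 × 0.8301 = 97.8011 kg per acre.
Convert to per hectare: 97.8011 × 2.471 = 241.667 kg.

241.67 kg K per hectare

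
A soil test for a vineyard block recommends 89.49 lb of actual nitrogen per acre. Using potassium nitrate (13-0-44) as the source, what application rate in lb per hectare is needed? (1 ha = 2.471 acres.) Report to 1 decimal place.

Product per acre = 89.49 / 13% = 688.385 lb.
Convert to per hectare: 688.385 × 2.471 = 1700.998 lb.

1701.0 lb of product per hectare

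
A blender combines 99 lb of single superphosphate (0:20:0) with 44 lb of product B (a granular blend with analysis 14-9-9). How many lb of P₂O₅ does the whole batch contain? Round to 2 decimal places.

23.76 lb P₂O₅

P₂O₅ mass = 20%×99 + 9%×44 = 23.76 lb.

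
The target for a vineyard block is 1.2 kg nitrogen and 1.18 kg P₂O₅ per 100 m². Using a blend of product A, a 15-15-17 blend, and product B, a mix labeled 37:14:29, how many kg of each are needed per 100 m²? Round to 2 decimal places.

7.79 kg product A, 0.09 kg product B

With a, b = kg per 100 m² of product A and product B:
N: 0.15·a + 0.37·b = 1.2
P₂O₅: 0.15·a + 0.14·b = 1.18
Eliminate a: (row1) − 0.15/0.15·(row2) → 0.23·b = 0.02, so b = 0.0869565.
Back-substitute: a = (1.2 − 0.37·0.0869565) / 0.15 = 7.78551.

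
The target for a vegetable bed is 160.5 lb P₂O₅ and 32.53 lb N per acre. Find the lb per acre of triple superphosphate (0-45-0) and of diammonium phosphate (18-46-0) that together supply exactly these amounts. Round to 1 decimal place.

171.9 lb triple superphosphate, 180.7 lb diammonium phosphate

Let a = lb of triple superphosphate, b = lb of diammonium phosphate (per acre).
P₂O₅: 0.45·a + 0.46·b = 160.5
N: 0·a + 0.18·b = 32.53
Solving simultaneously: a = 171.928, b = 180.722.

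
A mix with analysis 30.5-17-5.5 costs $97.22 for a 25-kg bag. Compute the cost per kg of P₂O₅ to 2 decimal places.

P₂O₅ in bag = 25 × 17% = 4.25 kg.
Cost per kg P₂O₅ = $97.22 / 4.25 = $22.8753.

$22.88 per kg P₂O₅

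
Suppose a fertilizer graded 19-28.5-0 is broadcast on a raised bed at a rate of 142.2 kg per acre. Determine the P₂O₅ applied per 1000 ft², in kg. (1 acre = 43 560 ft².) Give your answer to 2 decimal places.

0.93 kg P₂O₅ per thousand sq ft

P₂O₅ per acre = 142.2 × 28.5% = 40.527 kg.
Convert to per 1000 ft²: 40.527 × 0.0229568 = 0.930372 kg.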